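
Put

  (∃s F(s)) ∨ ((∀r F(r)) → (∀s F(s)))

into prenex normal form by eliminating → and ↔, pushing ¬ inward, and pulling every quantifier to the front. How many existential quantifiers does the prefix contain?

First replace A → B with ¬A ∨ B.
  (∃s F(s)) ∨ ¬(∀r F(r)) ∨ (∀s F(s))
Push ¬ through the quantifiers and connectives to reach negation normal form:
  (∃s F(s)) ∨ (∃r ¬F(r)) ∨ (∀s F(s))
Standardize variables apart so no two quantifiers bind the same name: s↦x1.
  (∃s F(s)) ∨ (∃r ¬F(r)) ∨ (∀x1 F(x1))
Finally move all quantifiers to the prefix:
  ∃s ∃r ∀x1 (F(s) ∨ ¬F(r) ∨ F(x1))
The prefix is ∃s ∃r ∀x1: 1 universal, 2 existential.

2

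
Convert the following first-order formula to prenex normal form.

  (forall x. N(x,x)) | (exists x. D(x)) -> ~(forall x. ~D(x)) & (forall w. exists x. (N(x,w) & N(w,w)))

Rewrite implications/biconditionals: A → B as ¬A ∨ B.
  ~((forall x. N(x,x)) | (exists x. D(x))) | ~(forall x. ~D(x)) & (forall w. exists x. (N(x,w) & N(w,w)))
Drive negations inward (¬∀x A ≡ ∃x ¬A, ¬∃x A ≡ ∀x ¬A, De Morgan for ∧/∨):
  (exists x. ~N(x,x)) & (forall x. ~D(x)) | (exists x. D(x)) & (forall w. exists x. (N(x,w) & N(w,w)))
Standardize variables apart so no two quantifiers bind the same name: x↦c, x↦w1, x↦u1.
  (exists x. ~N(x,x)) & (forall c. ~D(c)) | (exists w1. D(w1)) & (forall w. exists u1. (N(u1,w) & N(w,w)))
Pull the quantifiers to the front (each side's bound variable is not free in the other side):
  exists x. forall c. exists w1. forall w. exists u1. (~N(x,x) & ~D(c) | D(w1) & N(u1,w) & N(w,w))

exists x. forall c. exists w1. forall w. exists u1. (~N(x,x) & ~D(c) | D(w1) & N(u1,w) & N(w,w))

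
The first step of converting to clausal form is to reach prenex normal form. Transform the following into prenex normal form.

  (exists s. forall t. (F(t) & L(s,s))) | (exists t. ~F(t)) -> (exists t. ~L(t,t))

First replace A → B with ¬A ∨ B.
  ~((exists s. forall t. (F(t) & L(s,s))) | (exists t. ~F(t))) | (exists t. ~L(t,t))
Move each ¬ inward, flipping quantifiers it crosses:
  (forall s. exists t. (~F(t) | ~L(s,s))) & (forall t. F(t)) | (exists t. ~L(t,t))
Rename bound variables to avoid capture: t↦a, t↦w.
  (forall s. exists t. (~F(t) | ~L(s,s))) & (forall a. F(a)) | (exists w. ~L(w,w))
Pull the quantifiers to the front (each side's bound variable is not free in the other side):
  forall s. exists t. forall a. exists w. ((~F(t) | ~L(s,s)) & F(a) | ~L(w,w))

forall s. exists t. forall a. exists w. ((~F(t) | ~L(s,s)) & F(a) | ~L(w,w))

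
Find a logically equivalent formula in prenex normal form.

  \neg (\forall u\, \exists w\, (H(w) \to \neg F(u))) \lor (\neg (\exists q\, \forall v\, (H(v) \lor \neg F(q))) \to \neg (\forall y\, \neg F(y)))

\exists u\, \forall w\, \exists q\, \forall v\, \exists y\, (H(w) \land F(u) \lor H(v) \lor \neg F(q) \lor F(y))

First replace A → B with ¬A ∨ B.
  \neg (\forall u\, \exists w\, (\neg H(w) \lor \neg F(u))) \lor \neg \neg (\exists q\, \forall v\, (H(v) \lor \neg F(q))) \lor \neg (\forall y\, \neg F(y))
Move each ¬ inward, flipping quantifiers it crosses:
  (\exists u\, \forall w\, (H(w) \land F(u))) \lor (\exists q\, \forall v\, (H(v) \lor \neg F(q))) \lor (\exists y\, F(y))
Extract every quantifier outward, since the variables are now distinct and don't occur free across branches:
  \exists u\, \forall w\, \exists q\, \forall v\, \exists y\, (H(w) \land F(u) \lor H(v) \lor \neg F(q) \lor F(y))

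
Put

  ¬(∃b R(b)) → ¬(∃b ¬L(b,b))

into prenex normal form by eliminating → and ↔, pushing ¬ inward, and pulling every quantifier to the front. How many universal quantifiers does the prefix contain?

1

Rewrite implications/biconditionals: A → B as ¬A ∨ B.
  ¬¬(∃b R(b)) ∨ ¬(∃b ¬L(b,b))
Drive negations inward (¬∀x A ≡ ∃x ¬A, ¬∃x A ≡ ∀x ¬A, De Morgan for ∧/∨):
  (∃b R(b)) ∨ (∀b L(b,b))
Rename bound variables to avoid capture: b↦a.
  (∃b R(b)) ∨ (∀a L(a,a))
Pull the quantifiers to the front (each side's bound variable is not free in the other side):
  ∃b ∀a (R(b) ∨ L(a,a))
The prefix is ∃b ∀a: 1 universal, 1 existential.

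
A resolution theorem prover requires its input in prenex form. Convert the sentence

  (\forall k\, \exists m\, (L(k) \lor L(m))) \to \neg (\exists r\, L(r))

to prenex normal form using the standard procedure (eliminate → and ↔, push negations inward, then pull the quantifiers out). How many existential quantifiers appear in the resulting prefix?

First replace A → B with ¬A ∨ B.
  \neg (\forall k\, \exists m\, (L(k) \lor L(m))) \lor \neg (\exists r\, L(r))
Drive negations inward (¬∀x A ≡ ∃x ¬A, ¬∃x A ≡ ∀x ¬A, De Morgan for ∧/∨):
  (\exists k\, \forall m\, (\neg L(k) \land \neg L(m))) \lor (\forall r\, \neg L(r))
All bound variables are already distinct, so no renaming is needed.
Finally move all quantifiers to the prefix:
  \exists k\, \forall m\, \forall r\, (\neg L(k) \land \neg L(m) \lor \neg L(r))
The prefix is \exists k \forall m \forall r: 2 universal, 1 existential.

1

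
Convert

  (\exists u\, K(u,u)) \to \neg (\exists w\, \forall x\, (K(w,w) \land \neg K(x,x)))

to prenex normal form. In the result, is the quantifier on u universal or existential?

First replace A → B with ¬A ∨ B.
  \neg (\exists u\, K(u,u)) \lor \neg (\exists w\, \forall x\, (K(w,w) \land \neg K(x,x)))
Drive negations inward (¬∀x A ≡ ∃x ¬A, ¬∃x A ≡ ∀x ¬A, De Morgan for ∧/∨):
  (\forall u\, \neg K(u,u)) \lor (\forall w\, \exists x\, (\neg K(w,w) \lor K(x,x)))
All bound variables are already distinct, so no renaming is needed.
Pull the quantifiers to the front (each side's bound variable is not free in the other side):
  \forall u\, \forall w\, \exists x\, (\neg K(u,u) \lor \neg K(w,w) \lor K(x,x))
The quantifier \exists u sits under an odd number of negations (counting the antecedent side of each →), so it flips to \forall u.

universal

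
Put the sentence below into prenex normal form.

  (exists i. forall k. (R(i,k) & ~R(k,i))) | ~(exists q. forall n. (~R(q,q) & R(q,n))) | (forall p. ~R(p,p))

exists i. forall k. forall q. exists n. forall p. (R(i,k) & ~R(k,i) | R(q,q) | ~R(q,n) | ~R(p,p))

Move each ¬ inward, flipping quantifiers it crosses:
  (exists i. forall k. (R(i,k) & ~R(k,i))) | (forall q. exists n. (R(q,q) | ~R(q,n))) | (forall p. ~R(p,p))
All bound variables are already distinct, so no renaming is needed.
Pull the quantifiers to the front (each side's bound variable is not free in the other side):
  exists i. forall k. forall q. exists n. forall p. (R(i,k) & ~R(k,i) | R(q,q) | ~R(q,n) | ~R(p,p))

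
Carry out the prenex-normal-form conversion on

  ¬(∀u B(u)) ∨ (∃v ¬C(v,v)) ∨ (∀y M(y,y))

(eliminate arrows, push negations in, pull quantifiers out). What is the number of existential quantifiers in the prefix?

Move each ¬ inward, flipping quantifiers it crosses:
  (∃u ¬B(u)) ∨ (∃v ¬C(v,v)) ∨ (∀y M(y,y))
All bound variables are already distinct, so no renaming is needed.
Finally move all quantifiers to the prefix:
  ∃u ∃v ∀y (¬B(u) ∨ ¬C(v,v) ∨ M(y,y))
The prefix is ∃u ∃v ∀y: 1 universal, 2 existential.

2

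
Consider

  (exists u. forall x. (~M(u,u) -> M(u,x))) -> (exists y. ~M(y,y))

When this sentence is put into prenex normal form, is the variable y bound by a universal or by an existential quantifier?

existential

Rewrite implications/biconditionals: A → B as ¬A ∨ B.
  ~(exists u. forall x. (~~M(u,u) | M(u,x))) | (exists y. ~M(y,y))
Push ¬ through the quantifiers and connectives to reach negation normal form:
  (forall u. exists x. (~M(u,u) & ~M(u,x))) | (exists y. ~M(y,y))
All bound variables are already distinct, so no renaming is needed.
Finally move all quantifiers to the prefix:
  forall u. exists x. exists y. (~M(u,u) & ~M(u,x) | ~M(y,y))
The quantifier exists y sits under an even number of negations (counting the antecedent side of each →), so it remains existential.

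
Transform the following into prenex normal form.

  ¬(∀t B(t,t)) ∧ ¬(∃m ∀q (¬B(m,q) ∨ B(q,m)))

∃t ∀m ∃q (¬B(t,t) ∧ B(m,q) ∧ ¬B(q,m))

Drive negations inward (¬∀x A ≡ ∃x ¬A, ¬∃x A ≡ ∀x ¬A, De Morgan for ∧/∨):
  (∃t ¬B(t,t)) ∧ (∀m ∃q (B(m,q) ∧ ¬B(q,m)))
All bound variables are already distinct, so no renaming is needed.
Pull the quantifiers to the front (each side's bound variable is not free in the other side):
  ∃t ∀m ∃q (¬B(t,t) ∧ B(m,q) ∧ ¬B(q,m))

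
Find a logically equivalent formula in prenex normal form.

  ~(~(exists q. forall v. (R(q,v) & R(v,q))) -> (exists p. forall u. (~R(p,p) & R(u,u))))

Rewrite implications/biconditionals: A → B as ¬A ∨ B.
  ~(~~(exists q. forall v. (R(q,v) & R(v,q))) | (exists p. forall u. (~R(p,p) & R(u,u))))
Drive negations inward (¬∀x A ≡ ∃x ¬A, ¬∃x A ≡ ∀x ¬A, De Morgan for ∧/∨):
  (forall q. exists v. (~R(q,v) | ~R(v,q))) & (forall p. exists u. (R(p,p) | ~R(u,u)))
All bound variables are already distinct, so no renaming is needed.
Pull the quantifiers to the front (each side's bound variable is not free in the other side):
  forall q. exists v. forall p. exists u. ((~R(q,v) | ~R(v,q)) & (R(p,p) | ~R(u,u)))

forall q. exists v. forall p. exists u. ((~R(q,v) | ~R(v,q)) & (R(p,p) | ~R(u,u)))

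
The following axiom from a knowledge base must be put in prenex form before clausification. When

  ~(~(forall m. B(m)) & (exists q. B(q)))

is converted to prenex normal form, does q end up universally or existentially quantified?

Move each ¬ inward, flipping quantifiers it crosses:
  (forall m. B(m)) | (forall q. ~B(q))
All bound variables are already distinct, so no renaming is needed.
Pull the quantifiers to the front (each side's bound variable is not free in the other side):
  forall m. forall q. (B(m) | ~B(q))
The quantifier exists q sits under an odd number of negations, so it flips to forall q.

universal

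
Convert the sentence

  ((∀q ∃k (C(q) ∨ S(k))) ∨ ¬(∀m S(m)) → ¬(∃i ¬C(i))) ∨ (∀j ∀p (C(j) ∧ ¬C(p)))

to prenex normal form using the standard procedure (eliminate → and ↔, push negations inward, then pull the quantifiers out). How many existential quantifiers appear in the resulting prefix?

First replace A → B with ¬A ∨ B.
  ¬((∀q ∃k (C(q) ∨ S(k))) ∨ ¬(∀m S(m))) ∨ ¬(∃i ¬C(i)) ∨ (∀j ∀p (C(j) ∧ ¬C(p)))
Drive negations inward (¬∀x A ≡ ∃x ¬A, ¬∃x A ≡ ∀x ¬A, De Morgan for ∧/∨):
  (∃q ∀k (¬C(q) ∧ ¬S(k))) ∧ (∀m S(m)) ∨ (∀i C(i)) ∨ (∀j ∀p (C(j) ∧ ¬C(p)))
All bound variables are already distinct, so no renaming is needed.
Finally move all quantifiers to the prefix:
  ∃q ∀k ∀m ∀i ∀j ∀p (¬C(q) ∧ ¬S(k) ∧ S(m) ∨ C(i) ∨ C(j) ∧ ¬C(p))
The prefix is ∃q ∀k ∀m ∀i ∀j ∀p: 5 universal, 1 existential.

1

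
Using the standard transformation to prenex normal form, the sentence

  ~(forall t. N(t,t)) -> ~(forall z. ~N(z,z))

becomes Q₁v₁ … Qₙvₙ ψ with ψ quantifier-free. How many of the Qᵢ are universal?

First replace A → B with ¬A ∨ B.
  ~~(forall t. N(t,t)) | ~(forall z. ~N(z,z))
Move each ¬ inward, flipping quantifiers it crosses:
  (forall t. N(t,t)) | (exists z. N(z,z))
All bound variables are already distinct, so no renaming is needed.
Extract every quantifier outward, since the variables are now distinct and don't occur free across branches:
  forall t. exists z. (N(t,t) | N(z,z))
The prefix is forall t exists z: 1 universal, 1 existential.

1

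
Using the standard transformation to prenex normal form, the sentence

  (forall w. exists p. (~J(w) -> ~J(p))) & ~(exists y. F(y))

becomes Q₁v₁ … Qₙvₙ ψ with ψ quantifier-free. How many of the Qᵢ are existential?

Eliminate → and ↔ using ¬ and ∨.
  (forall w. exists p. (~~J(w) | ~J(p))) & ~(exists y. F(y))
Move each ¬ inward, flipping quantifiers it crosses:
  (forall w. exists p. (J(w) | ~J(p))) & (forall y. ~F(y))
Finally move all quantifiers to the prefix:
  forall w. exists p. forall y. ((J(w) | ~J(p)) & ~F(y))
The prefix is forall w exists p forall y: 2 universal, 1 existential.

1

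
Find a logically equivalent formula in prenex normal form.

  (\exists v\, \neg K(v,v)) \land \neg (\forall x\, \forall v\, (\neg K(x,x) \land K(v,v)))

Move each ¬ inward, flipping quantifiers it crosses:
  (\exists v\, \neg K(v,v)) \land (\exists x\, \exists v\, (K(x,x) \lor \neg K(v,v)))
Rename bound variables to avoid capture: v↦s.
  (\exists v\, \neg K(v,v)) \land (\exists x\, \exists s\, (K(x,x) \lor \neg K(s,s)))
Pull the quantifiers to the front (each side's bound variable is not free in the other side):
  \exists v\, \exists x\, \exists s\, (\neg K(v,v) \land (K(x,x) \lor \neg K(s,s)))

\exists v\, \exists x\, \exists s\, (\neg K(v,v) \land (K(x,x) \lor \neg K(s,s)))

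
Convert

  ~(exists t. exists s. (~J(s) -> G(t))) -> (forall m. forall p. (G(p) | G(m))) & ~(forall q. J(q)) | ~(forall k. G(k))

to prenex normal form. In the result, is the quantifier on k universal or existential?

Eliminate → and ↔ using ¬ and ∨.
  ~~(exists t. exists s. (~~J(s) | G(t))) | (forall m. forall p. (G(p) | G(m))) & ~(forall q. J(q)) | ~(forall k. G(k))
Move each ¬ inward, flipping quantifiers it crosses:
  (exists t. exists s. (J(s) | G(t))) | (forall m. forall p. (G(p) | G(m))) & (exists q. ~J(q)) | (exists k. ~G(k))
All bound variables are already distinct, so no renaming is needed.
Extract every quantifier outward, since the variables are now distinct and don't occur free across branches:
  exists t. exists s. forall m. forall p. exists q. exists k. (J(s) | G(t) | (G(p) | G(m)) & ~J(q) | ~G(k))
The quantifier forall k sits under an odd number of negations (counting the antecedent side of each →), so it flips to exists k.

existential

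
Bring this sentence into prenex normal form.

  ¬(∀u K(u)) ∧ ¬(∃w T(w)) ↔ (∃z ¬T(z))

∀u ∃w ∃z ∀v1 ∃z1 ∀c ((K(u) ∨ T(w) ∨ ¬T(z)) ∧ (T(v1) ∨ ¬K(z1) ∧ ¬T(c)))

Eliminate → and ↔ using ¬ and ∨; A ↔ B as (¬A ∨ B) ∧ (¬B ∨ A).
  (¬(¬(∀u K(u)) ∧ ¬(∃w T(w))) ∨ (∃z ¬T(z))) ∧ (¬(∃z ¬T(z)) ∨ ¬(∀u K(u)) ∧ ¬(∃w T(w)))
Move each ¬ inward, flipping quantifiers it crosses:
  ((∀u K(u)) ∨ (∃w T(w)) ∨ (∃z ¬T(z))) ∧ ((∀z T(z)) ∨ (∃u ¬K(u)) ∧ (∀w ¬T(w)))
Rename bound variables to avoid capture: z↦v1, u↦z1, w↦c.
  ((∀u K(u)) ∨ (∃w T(w)) ∨ (∃z ¬T(z))) ∧ ((∀v1 T(v1)) ∨ (∃z1 ¬K(z1)) ∧ (∀c ¬T(c)))
Pull the quantifiers to the front (each side's bound variable is not free in the other side):
  ∀u ∃w ∃z ∀v1 ∃z1 ∀c ((K(u) ∨ T(w) ∨ ¬T(z)) ∧ (T(v1) ∨ ¬K(z1) ∧ ¬T(c)))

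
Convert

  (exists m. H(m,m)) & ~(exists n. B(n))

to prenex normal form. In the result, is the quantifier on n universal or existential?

universal

Move each ¬ inward, flipping quantifiers it crosses:
  (exists m. H(m,m)) & (forall n. ~B(n))
Pull the quantifiers to the front (each side's bound variable is not free in the other side):
  exists m. forall n. (H(m,m) & ~B(n))
The quantifier exists n sits under an odd number of negations, so it flips to forall n.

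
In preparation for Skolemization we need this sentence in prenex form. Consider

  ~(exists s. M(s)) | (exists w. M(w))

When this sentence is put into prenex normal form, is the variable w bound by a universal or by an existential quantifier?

Move each ¬ inward, flipping quantifiers it crosses:
  (forall s. ~M(s)) | (exists w. M(w))
Finally move all quantifiers to the prefix:
  forall s. exists w. (~M(s) | M(w))
The quantifier exists w sits under an even number of negations, so it remains existential.

existential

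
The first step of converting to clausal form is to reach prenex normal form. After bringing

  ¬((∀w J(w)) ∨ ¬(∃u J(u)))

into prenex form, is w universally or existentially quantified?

existential

Drive negations inward (¬∀x A ≡ ∃x ¬A, ¬∃x A ≡ ∀x ¬A, De Morgan for ∧/∨):
  (∃w ¬J(w)) ∧ (∃u J(u))
All bound variables are already distinct, so no renaming is needed.
Finally move all quantifiers to the prefix:
  ∃w ∃u (¬J(w) ∧ J(u))
The quantifier ∀w sits under an odd number of negations, so it flips to ∃w.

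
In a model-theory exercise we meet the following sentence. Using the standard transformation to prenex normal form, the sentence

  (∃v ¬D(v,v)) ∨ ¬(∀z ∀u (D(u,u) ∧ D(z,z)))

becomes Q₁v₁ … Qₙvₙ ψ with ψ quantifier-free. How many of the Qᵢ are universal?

0

Push ¬ through the quantifiers and connectives to reach negation normal form:
  (∃v ¬D(v,v)) ∨ (∃z ∃u (¬D(u,u) ∨ ¬D(z,z)))
Extract every quantifier outward, since the variables are now distinct and don't occur free across branches:
  ∃v ∃z ∃u (¬D(v,v) ∨ ¬D(u,u) ∨ ¬D(z,z))
The prefix is ∃v ∃z ∃u: 0 universal, 3 existential.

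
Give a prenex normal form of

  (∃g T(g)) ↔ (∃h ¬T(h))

∀g ∃h ∀q ∃p ((¬T(g) ∨ ¬T(h)) ∧ (T(q) ∨ T(p)))

First replace A → B with ¬A ∨ B; A ↔ B as (¬A ∨ B) ∧ (¬B ∨ A).
  (¬(∃g T(g)) ∨ (∃h ¬T(h))) ∧ (¬(∃h ¬T(h)) ∨ (∃g T(g)))
Push ¬ through the quantifiers and connectives to reach negation normal form:
  ((∀g ¬T(g)) ∨ (∃h ¬T(h))) ∧ ((∀h T(h)) ∨ (∃g T(g)))
Standardize variables apart so no two quantifiers bind the same name: h↦q, g↦p.
  ((∀g ¬T(g)) ∨ (∃h ¬T(h))) ∧ ((∀q T(q)) ∨ (∃p T(p)))
Extract every quantifier outward, since the variables are now distinct and don't occur free across branches:
  ∀g ∃h ∀q ∃p ((¬T(g) ∨ ¬T(h)) ∧ (T(q) ∨ T(p)))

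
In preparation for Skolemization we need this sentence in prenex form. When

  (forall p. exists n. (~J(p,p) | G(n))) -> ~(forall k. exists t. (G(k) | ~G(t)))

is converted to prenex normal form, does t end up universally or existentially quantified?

Eliminate → and ↔ using ¬ and ∨.
  ~(forall p. exists n. (~J(p,p) | G(n))) | ~(forall k. exists t. (G(k) | ~G(t)))
Push ¬ through the quantifiers and connectives to reach negation normal form:
  (exists p. forall n. (J(p,p) & ~G(n))) | (exists k. forall t. (~G(k) & G(t)))
All bound variables are already distinct, so no renaming is needed.
Pull the quantifiers to the front (each side's bound variable is not free in the other side):
  exists p. forall n. exists k. forall t. (J(p,p) & ~G(n) | ~G(k) & G(t))
The quantifier exists t sits under an odd number of negations (counting the antecedent side of each →), so it flips to forall t.

universal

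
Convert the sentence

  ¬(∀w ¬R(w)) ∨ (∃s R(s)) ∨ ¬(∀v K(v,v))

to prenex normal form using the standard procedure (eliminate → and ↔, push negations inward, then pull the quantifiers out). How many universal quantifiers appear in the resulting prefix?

Push ¬ through the quantifiers and connectives to reach negation normal form:
  (∃w R(w)) ∨ (∃s R(s)) ∨ (∃v ¬K(v,v))
All bound variables are already distinct, so no renaming is needed.
Finally move all quantifiers to the prefix:
  ∃w ∃s ∃v (R(w) ∨ R(s) ∨ ¬K(v,v))
The prefix is ∃w ∃s ∃v: 0 universal, 3 existential.

0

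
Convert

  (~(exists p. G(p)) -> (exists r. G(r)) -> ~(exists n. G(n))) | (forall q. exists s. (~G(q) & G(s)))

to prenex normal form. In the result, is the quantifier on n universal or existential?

universal

Rewrite implications/biconditionals: A → B as ¬A ∨ B.
  ~~(exists p. G(p)) | ~(exists r. G(r)) | ~(exists n. G(n)) | (forall q. exists s. (~G(q) & G(s)))
Push ¬ through the quantifiers and connectives to reach negation normal form:
  (exists p. G(p)) | (forall r. ~G(r)) | (forall n. ~G(n)) | (forall q. exists s. (~G(q) & G(s)))
Extract every quantifier outward, since the variables are now distinct and don't occur free across branches:
  exists p. forall r. forall n. forall q. exists s. (G(p) | ~G(r) | ~G(n) | ~G(q) & G(s))
The quantifier exists n sits under an odd number of negations (counting the antecedent side of each →), so it flips to forall n.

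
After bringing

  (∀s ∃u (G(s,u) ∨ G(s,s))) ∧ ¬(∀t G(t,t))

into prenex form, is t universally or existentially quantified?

Push ¬ through the quantifiers and connectives to reach negation normal form:
  (∀s ∃u (G(s,u) ∨ G(s,s))) ∧ (∃t ¬G(t,t))
All bound variables are already distinct, so no renaming is needed.
Extract every quantifier outward, since the variables are now distinct and don't occur free across branches:
  ∀s ∃u ∃t ((G(s,u) ∨ G(s,s)) ∧ ¬G(t,t))
The quantifier ∀t sits under an odd number of negations, so it flips to ∃t.

existential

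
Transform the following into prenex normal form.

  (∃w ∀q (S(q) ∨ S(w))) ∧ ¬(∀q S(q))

∃w ∀q ∃z ((S(q) ∨ S(w)) ∧ ¬S(z))

Drive negations inward (¬∀x A ≡ ∃x ¬A, ¬∃x A ≡ ∀x ¬A, De Morgan for ∧/∨):
  (∃w ∀q (S(q) ∨ S(w))) ∧ (∃q ¬S(q))
Give each quantifier a distinct variable: q↦z.
  (∃w ∀q (S(q) ∨ S(w))) ∧ (∃z ¬S(z))
Extract every quantifier outward, since the variables are now distinct and don't occur free across branches:
  ∃w ∀q ∃z ((S(q) ∨ S(w)) ∧ ¬S(z))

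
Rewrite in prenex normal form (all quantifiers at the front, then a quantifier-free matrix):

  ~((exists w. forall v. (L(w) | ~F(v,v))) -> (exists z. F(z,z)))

exists w. forall v. forall z. ((L(w) | ~F(v,v)) & ~F(z,z))

Eliminate → and ↔ using ¬ and ∨.
  ~(~(exists w. forall v. (L(w) | ~F(v,v))) | (exists z. F(z,z)))
Push ¬ through the quantifiers and connectives to reach negation normal form:
  (exists w. forall v. (L(w) | ~F(v,v))) & (forall z. ~F(z,z))
All bound variables are already distinct, so no renaming is needed.
Extract every quantifier outward, since the variables are now distinct and don't occur free across branches:
  exists w. forall v. forall z. ((L(w) | ~F(v,v)) & ~F(z,z))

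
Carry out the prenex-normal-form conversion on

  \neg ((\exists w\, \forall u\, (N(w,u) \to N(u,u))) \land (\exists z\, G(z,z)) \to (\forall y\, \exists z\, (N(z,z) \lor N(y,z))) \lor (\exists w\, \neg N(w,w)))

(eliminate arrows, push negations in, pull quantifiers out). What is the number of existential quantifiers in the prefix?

3

Rewrite implications/biconditionals: A → B as ¬A ∨ B.
  \neg (\neg ((\exists w\, \forall u\, (\neg N(w,u) \lor N(u,u))) \land (\exists z\, G(z,z))) \lor (\forall y\, \exists z\, (N(z,z) \lor N(y,z))) \lor (\exists w\, \neg N(w,w)))
Drive negations inward (¬∀x A ≡ ∃x ¬A, ¬∃x A ≡ ∀x ¬A, De Morgan for ∧/∨):
  (\exists w\, \forall u\, (\neg N(w,u) \lor N(u,u))) \land (\exists z\, G(z,z)) \land (\exists y\, \forall z\, (\neg N(z,z) \land \neg N(y,z))) \land (\forall w\, N(w,w))
Give each quantifier a distinct variable: z↦b, w↦a.
  (\exists w\, \forall u\, (\neg N(w,u) \lor N(u,u))) \land (\exists z\, G(z,z)) \land (\exists y\, \forall b\, (\neg N(b,b) \land \neg N(y,b))) \land (\forall a\, N(a,a))
Finally move all quantifiers to the prefix:
  \exists w\, \forall u\, \exists z\, \exists y\, \forall b\, \forall a\, ((\neg N(w,u) \lor N(u,u)) \land G(z,z) \land \neg N(b,b) \land \neg N(y,b) \land N(a,a))
The prefix is \exists w \forall u \exists z \exists y \forall b \forall a: 3 universal, 3 existential.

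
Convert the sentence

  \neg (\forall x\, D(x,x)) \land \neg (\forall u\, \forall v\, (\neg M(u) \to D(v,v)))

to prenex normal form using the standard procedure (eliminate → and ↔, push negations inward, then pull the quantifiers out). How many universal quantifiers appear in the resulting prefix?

0

Eliminate → and ↔ using ¬ and ∨.
  \neg (\forall x\, D(x,x)) \land \neg (\forall u\, \forall v\, (\neg \neg M(u) \lor D(v,v)))
Move each ¬ inward, flipping quantifiers it crosses:
  (\exists x\, \neg D(x,x)) \land (\exists u\, \exists v\, (\neg M(u) \land \neg D(v,v)))
All bound variables are already distinct, so no renaming is needed.
Finally move all quantifiers to the prefix:
  \exists x\, \exists u\, \exists v\, (\neg D(x,x) \land \neg M(u) \land \neg D(v,v))
The prefix is \exists x \exists u \exists v: 0 universal, 3 existential.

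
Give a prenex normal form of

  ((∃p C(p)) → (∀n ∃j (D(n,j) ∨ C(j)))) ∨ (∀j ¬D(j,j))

∀p ∀n ∃j ∀y (¬C(p) ∨ D(n,j) ∨ C(j) ∨ ¬D(y,y))

Rewrite implications/biconditionals: A → B as ¬A ∨ B.
  ¬(∃p C(p)) ∨ (∀n ∃j (D(n,j) ∨ C(j))) ∨ (∀j ¬D(j,j))
Drive negations inward (¬∀x A ≡ ∃x ¬A, ¬∃x A ≡ ∀x ¬A, De Morgan for ∧/∨):
  (∀p ¬C(p)) ∨ (∀n ∃j (D(n,j) ∨ C(j))) ∨ (∀j ¬D(j,j))
Standardize variables apart so no two quantifiers bind the same name: j↦y.
  (∀p ¬C(p)) ∨ (∀n ∃j (D(n,j) ∨ C(j))) ∨ (∀y ¬D(y,y))
Pull the quantifiers to the front (each side's bound variable is not free in the other side):
  ∀p ∀n ∃j ∀y (¬C(p) ∨ D(n,j) ∨ C(j) ∨ ¬D(y,y))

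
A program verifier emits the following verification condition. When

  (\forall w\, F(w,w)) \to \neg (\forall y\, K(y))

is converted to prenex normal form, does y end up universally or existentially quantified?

First replace A → B with ¬A ∨ B.
  \neg (\forall w\, F(w,w)) \lor \neg (\forall y\, K(y))
Drive negations inward (¬∀x A ≡ ∃x ¬A, ¬∃x A ≡ ∀x ¬A, De Morgan for ∧/∨):
  (\exists w\, \neg F(w,w)) \lor (\exists y\, \neg K(y))
All bound variables are already distinct, so no renaming is needed.
Pull the quantifiers to the front (each side's bound variable is not free in the other side):
  \exists w\, \exists y\, (\neg F(w,w) \lor \neg K(y))
The quantifier \forall y sits under an odd number of negations (counting the antecedent side of each →), so it flips to \exists y.

existential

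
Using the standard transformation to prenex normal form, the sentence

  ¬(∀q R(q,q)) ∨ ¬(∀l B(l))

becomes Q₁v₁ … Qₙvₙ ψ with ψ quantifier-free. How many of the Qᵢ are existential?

2

Move each ¬ inward, flipping quantifiers it crosses:
  (∃q ¬R(q,q)) ∨ (∃l ¬B(l))
Pull the quantifiers to the front (each side's bound variable is not free in the other side):
  ∃q ∃l (¬R(q,q) ∨ ¬B(l))
The prefix is ∃q ∃l: 0 universal, 2 existential.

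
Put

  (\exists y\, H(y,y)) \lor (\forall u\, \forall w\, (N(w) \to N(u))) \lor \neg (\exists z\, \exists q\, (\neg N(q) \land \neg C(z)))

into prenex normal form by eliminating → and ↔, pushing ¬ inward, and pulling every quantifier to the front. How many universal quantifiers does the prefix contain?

4

Rewrite implications/biconditionals: A → B as ¬A ∨ B.
  (\exists y\, H(y,y)) \lor (\forall u\, \forall w\, (\neg N(w) \lor N(u))) \lor \neg (\exists z\, \exists q\, (\neg N(q) \land \neg C(z)))
Move each ¬ inward, flipping quantifiers it crosses:
  (\exists y\, H(y,y)) \lor (\forall u\, \forall w\, (\neg N(w) \lor N(u))) \lor (\forall z\, \forall q\, (N(q) \lor C(z)))
All bound variables are already distinct, so no renaming is needed.
Extract every quantifier outward, since the variables are now distinct and don't occur free across branches:
  \exists y\, \forall u\, \forall w\, \forall z\, \forall q\, (H(y,y) \lor \neg N(w) \lor N(u) \lor N(q) \lor C(z))
The prefix is \exists y \forall u \forall w \forall z \forall q: 4 universal, 1 existential.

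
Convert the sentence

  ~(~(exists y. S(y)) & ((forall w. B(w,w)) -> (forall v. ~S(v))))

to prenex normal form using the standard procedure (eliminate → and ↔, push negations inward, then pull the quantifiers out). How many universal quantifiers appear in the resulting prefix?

1

Eliminate → and ↔ using ¬ and ∨.
  ~(~(exists y. S(y)) & (~(forall w. B(w,w)) | (forall v. ~S(v))))
Drive negations inward (¬∀x A ≡ ∃x ¬A, ¬∃x A ≡ ∀x ¬A, De Morgan for ∧/∨):
  (exists y. S(y)) | (forall w. B(w,w)) & (exists v. S(v))
All bound variables are already distinct, so no renaming is needed.
Finally move all quantifiers to the prefix:
  exists y. forall w. exists v. (S(y) | B(w,w) & S(v))
The prefix is exists y forall w exists v: 1 universal, 2 existential.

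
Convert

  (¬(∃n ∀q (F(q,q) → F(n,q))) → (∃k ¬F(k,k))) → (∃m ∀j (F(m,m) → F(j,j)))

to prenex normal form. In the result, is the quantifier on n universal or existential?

universal

First replace A → B with ¬A ∨ B.
  ¬(¬¬(∃n ∀q (¬F(q,q) ∨ F(n,q))) ∨ (∃k ¬F(k,k))) ∨ (∃m ∀j (¬F(m,m) ∨ F(j,j)))
Move each ¬ inward, flipping quantifiers it crosses:
  (∀n ∃q (F(q,q) ∧ ¬F(n,q))) ∧ (∀k F(k,k)) ∨ (∃m ∀j (¬F(m,m) ∨ F(j,j)))
All bound variables are already distinct, so no renaming is needed.
Finally move all quantifiers to the prefix:
  ∀n ∃q ∀k ∃m ∀j (F(q,q) ∧ ¬F(n,q) ∧ F(k,k) ∨ ¬F(m,m) ∨ F(j,j))
The quantifier ∃n sits under an odd number of negations (counting the antecedent side of each →), so it flips to ∀n.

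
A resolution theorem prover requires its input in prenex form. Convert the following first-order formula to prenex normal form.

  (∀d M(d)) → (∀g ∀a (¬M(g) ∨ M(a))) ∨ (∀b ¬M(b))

First replace A → B with ¬A ∨ B.
  ¬(∀d M(d)) ∨ (∀g ∀a (¬M(g) ∨ M(a))) ∨ (∀b ¬M(b))
Drive negations inward (¬∀x A ≡ ∃x ¬A, ¬∃x A ≡ ∀x ¬A, De Morgan for ∧/∨):
  (∃d ¬M(d)) ∨ (∀g ∀a (¬M(g) ∨ M(a))) ∨ (∀b ¬M(b))
All bound variables are already distinct, so no renaming is needed.
Finally move all quantifiers to the prefix:
  ∃d ∀g ∀a ∀b (¬M(d) ∨ ¬M(g) ∨ M(a) ∨ ¬M(b))

∃d ∀g ∀a ∀b (¬M(d) ∨ ¬M(g) ∨ M(a) ∨ ¬M(b))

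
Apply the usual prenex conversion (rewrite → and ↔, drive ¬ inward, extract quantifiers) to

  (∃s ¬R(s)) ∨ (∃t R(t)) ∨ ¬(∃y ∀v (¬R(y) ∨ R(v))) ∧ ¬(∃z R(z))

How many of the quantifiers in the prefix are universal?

Drive negations inward (¬∀x A ≡ ∃x ¬A, ¬∃x A ≡ ∀x ¬A, De Morgan for ∧/∨):
  (∃s ¬R(s)) ∨ (∃t R(t)) ∨ (∀y ∃v (R(y) ∧ ¬R(v))) ∧ (∀z ¬R(z))
Finally move all quantifiers to the prefix:
  ∃s ∃t ∀y ∃v ∀z (¬R(s) ∨ R(t) ∨ R(y) ∧ ¬R(v) ∧ ¬R(z))
The prefix is ∃s ∃t ∀y ∃v ∀z: 2 universal, 3 existential.

2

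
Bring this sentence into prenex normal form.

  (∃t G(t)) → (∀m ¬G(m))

∀t ∀m (¬G(t) ∨ ¬G(m))

First replace A → B with ¬A ∨ B.
  ¬(∃t G(t)) ∨ (∀m ¬G(m))
Push ¬ through the quantifiers and connectives to reach negation normal form:
  (∀t ¬G(t)) ∨ (∀m ¬G(m))
Pull the quantifiers to the front (each side's bound variable is not free in the other side):
  ∀t ∀m (¬G(t) ∨ ¬G(m))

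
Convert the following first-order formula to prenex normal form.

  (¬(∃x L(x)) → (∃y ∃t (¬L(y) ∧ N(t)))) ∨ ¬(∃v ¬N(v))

∃x ∃y ∃t ∀v (L(x) ∨ ¬L(y) ∧ N(t) ∨ N(v))

Rewrite implications/biconditionals: A → B as ¬A ∨ B.
  ¬¬(∃x L(x)) ∨ (∃y ∃t (¬L(y) ∧ N(t))) ∨ ¬(∃v ¬N(v))
Drive negations inward (¬∀x A ≡ ∃x ¬A, ¬∃x A ≡ ∀x ¬A, De Morgan for ∧/∨):
  (∃x L(x)) ∨ (∃y ∃t (¬L(y) ∧ N(t))) ∨ (∀v N(v))
All bound variables are already distinct, so no renaming is needed.
Extract every quantifier outward, since the variables are now distinct and don't occur free across branches:
  ∃x ∃y ∃t ∀v (L(x) ∨ ¬L(y) ∧ N(t) ∨ N(v))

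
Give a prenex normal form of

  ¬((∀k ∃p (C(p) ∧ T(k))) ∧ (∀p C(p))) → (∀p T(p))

∀k ∃p ∀u1 ∀y1 (C(p) ∧ T(k) ∧ C(u1) ∨ T(y1))

Rewrite implications/biconditionals: A → B as ¬A ∨ B.
  ¬¬((∀k ∃p (C(p) ∧ T(k))) ∧ (∀p C(p))) ∨ (∀p T(p))
Move each ¬ inward, flipping quantifiers it crosses:
  (∀k ∃p (C(p) ∧ T(k))) ∧ (∀p C(p)) ∨ (∀p T(p))
Give each quantifier a distinct variable: p↦u1, p↦y1.
  (∀k ∃p (C(p) ∧ T(k))) ∧ (∀u1 C(u1)) ∨ (∀y1 T(y1))
Extract every quantifier outward, since the variables are now distinct and don't occur free across branches:
  ∀k ∃p ∀u1 ∀y1 (C(p) ∧ T(k) ∧ C(u1) ∨ T(y1))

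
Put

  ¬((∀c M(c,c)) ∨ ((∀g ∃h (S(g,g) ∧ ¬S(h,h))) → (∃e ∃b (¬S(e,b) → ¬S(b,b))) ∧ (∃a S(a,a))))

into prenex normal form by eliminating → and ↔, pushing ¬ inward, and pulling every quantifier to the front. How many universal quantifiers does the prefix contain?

4

Eliminate → and ↔ using ¬ and ∨.
  ¬((∀c M(c,c)) ∨ ¬(∀g ∃h (S(g,g) ∧ ¬S(h,h))) ∨ (∃e ∃b (¬¬S(e,b) ∨ ¬S(b,b))) ∧ (∃a S(a,a)))
Move each ¬ inward, flipping quantifiers it crosses:
  (∃c ¬M(c,c)) ∧ (∀g ∃h (S(g,g) ∧ ¬S(h,h))) ∧ ((∀e ∀b (¬S(e,b) ∧ S(b,b))) ∨ (∀a ¬S(a,a)))
All bound variables are already distinct, so no renaming is needed.
Extract every quantifier outward, since the variables are now distinct and don't occur free across branches:
  ∃c ∀g ∃h ∀e ∀b ∀a (¬M(c,c) ∧ S(g,g) ∧ ¬S(h,h) ∧ (¬S(e,b) ∧ S(b,b) ∨ ¬S(a,a)))
The prefix is ∃c ∀g ∃h ∀e ∀b ∀a: 4 universal, 2 existential.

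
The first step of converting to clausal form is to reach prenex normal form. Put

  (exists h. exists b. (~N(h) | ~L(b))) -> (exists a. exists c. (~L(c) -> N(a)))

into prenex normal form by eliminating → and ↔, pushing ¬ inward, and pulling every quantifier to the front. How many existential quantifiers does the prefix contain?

Eliminate → and ↔ using ¬ and ∨.
  ~(exists h. exists b. (~N(h) | ~L(b))) | (exists a. exists c. (~~L(c) | N(a)))
Push ¬ through the quantifiers and connectives to reach negation normal form:
  (forall h. forall b. (N(h) & L(b))) | (exists a. exists c. (L(c) | N(a)))
All bound variables are already distinct, so no renaming is needed.
Finally move all quantifiers to the prefix:
  forall h. forall b. exists a. exists c. (N(h) & L(b) | L(c) | N(a))
The prefix is forall h forall b exists a exists c: 2 universal, 2 existential.

2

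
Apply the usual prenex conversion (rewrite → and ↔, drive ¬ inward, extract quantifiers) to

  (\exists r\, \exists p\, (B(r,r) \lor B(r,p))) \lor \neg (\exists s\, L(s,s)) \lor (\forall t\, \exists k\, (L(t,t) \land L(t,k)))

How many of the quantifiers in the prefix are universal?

2

Drive negations inward (¬∀x A ≡ ∃x ¬A, ¬∃x A ≡ ∀x ¬A, De Morgan for ∧/∨):
  (\exists r\, \exists p\, (B(r,r) \lor B(r,p))) \lor (\forall s\, \neg L(s,s)) \lor (\forall t\, \exists k\, (L(t,t) \land L(t,k)))
All bound variables are already distinct, so no renaming is needed.
Finally move all quantifiers to the prefix:
  \exists r\, \exists p\, \forall s\, \forall t\, \exists k\, (B(r,r) \lor B(r,p) \lor \neg L(s,s) \lor L(t,t) \land L(t,k))
The prefix is \exists r \exists p \forall s \forall t \exists k: 2 universal, 3 existential.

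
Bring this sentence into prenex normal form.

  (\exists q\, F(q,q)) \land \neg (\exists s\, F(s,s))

\exists q\, \forall s\, (F(q,q) \land \neg F(s,s))

Push ¬ through the quantifiers and connectives to reach negation normal form:
  (\exists q\, F(q,q)) \land (\forall s\, \neg F(s,s))
Pull the quantifiers to the front (each side's bound variable is not free in the other side):
  \exists q\, \forall s\, (F(q,q) \land \neg F(s,s))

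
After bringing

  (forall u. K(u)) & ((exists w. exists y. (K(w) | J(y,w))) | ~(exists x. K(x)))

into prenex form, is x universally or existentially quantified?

universal

Move each ¬ inward, flipping quantifiers it crosses:
  (forall u. K(u)) & ((exists w. exists y. (K(w) | J(y,w))) | (forall x. ~K(x)))
All bound variables are already distinct, so no renaming is needed.
Finally move all quantifiers to the prefix:
  forall u. exists w. exists y. forall x. (K(u) & (K(w) | J(y,w) | ~K(x)))
The quantifier exists x sits under an odd number of negations, so it flips to forall x.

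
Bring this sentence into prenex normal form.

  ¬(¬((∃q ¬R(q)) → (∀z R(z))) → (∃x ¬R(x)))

Eliminate → and ↔ using ¬ and ∨.
  ¬(¬¬(¬(∃q ¬R(q)) ∨ (∀z R(z))) ∨ (∃x ¬R(x)))
Move each ¬ inward, flipping quantifiers it crosses:
  (∃q ¬R(q)) ∧ (∃z ¬R(z)) ∧ (∀x R(x))
All bound variables are already distinct, so no renaming is needed.
Finally move all quantifiers to the prefix:
  ∃q ∃z ∀x (¬R(q) ∧ ¬R(z) ∧ R(x))

∃q ∃z ∀x (¬R(q) ∧ ¬R(z) ∧ R(x))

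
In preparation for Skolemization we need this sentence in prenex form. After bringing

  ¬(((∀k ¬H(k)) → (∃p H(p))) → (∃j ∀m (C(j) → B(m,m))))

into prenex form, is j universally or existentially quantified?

universal

Eliminate → and ↔ using ¬ and ∨.
  ¬(¬(¬(∀k ¬H(k)) ∨ (∃p H(p))) ∨ (∃j ∀m (¬C(j) ∨ B(m,m))))
Drive negations inward (¬∀x A ≡ ∃x ¬A, ¬∃x A ≡ ∀x ¬A, De Morgan for ∧/∨):
  ((∃k H(k)) ∨ (∃p H(p))) ∧ (∀j ∃m (C(j) ∧ ¬B(m,m)))
All bound variables are already distinct, so no renaming is needed.
Extract every quantifier outward, since the variables are now distinct and don't occur free across branches:
  ∃k ∃p ∀j ∃m ((H(k) ∨ H(p)) ∧ C(j) ∧ ¬B(m,m))
The quantifier ∃j sits under an odd number of negations (counting the antecedent side of each →), so it flips to ∀j.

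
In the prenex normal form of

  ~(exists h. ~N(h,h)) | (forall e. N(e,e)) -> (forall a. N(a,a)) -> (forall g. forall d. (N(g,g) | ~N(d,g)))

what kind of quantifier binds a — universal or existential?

existential

Rewrite implications/biconditionals: A → B as ¬A ∨ B.
  ~(~(exists h. ~N(h,h)) | (forall e. N(e,e))) | ~(forall a. N(a,a)) | (forall g. forall d. (N(g,g) | ~N(d,g)))
Drive negations inward (¬∀x A ≡ ∃x ¬A, ¬∃x A ≡ ∀x ¬A, De Morgan for ∧/∨):
  (exists h. ~N(h,h)) & (exists e. ~N(e,e)) | (exists a. ~N(a,a)) | (forall g. forall d. (N(g,g) | ~N(d,g)))
Extract every quantifier outward, since the variables are now distinct and don't occur free across branches:
  exists h. exists e. exists a. forall g. forall d. (~N(h,h) & ~N(e,e) | ~N(a,a) | N(g,g) | ~N(d,g))
The quantifier forall a sits under an odd number of negations (counting the antecedent side of each →), so it flips to exists a.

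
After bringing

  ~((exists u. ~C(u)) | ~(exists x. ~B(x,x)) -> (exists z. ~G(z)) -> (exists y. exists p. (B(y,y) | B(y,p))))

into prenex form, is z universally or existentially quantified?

existential

Eliminate → and ↔ using ¬ and ∨.
  ~(~((exists u. ~C(u)) | ~(exists x. ~B(x,x))) | ~(exists z. ~G(z)) | (exists y. exists p. (B(y,y) | B(y,p))))
Move each ¬ inward, flipping quantifiers it crosses:
  ((exists u. ~C(u)) | (forall x. B(x,x))) & (exists z. ~G(z)) & (forall y. forall p. (~B(y,y) & ~B(y,p)))
All bound variables are already distinct, so no renaming is needed.
Finally move all quantifiers to the prefix:
  exists u. forall x. exists z. forall y. forall p. ((~C(u) | B(x,x)) & ~G(z) & ~B(y,y) & ~B(y,p))
The quantifier exists z sits under an even number of negations (counting the antecedent side of each →), so it remains existential.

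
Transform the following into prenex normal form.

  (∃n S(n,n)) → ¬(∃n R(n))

∀n ∀t (¬S(n,n) ∨ ¬R(t))

Eliminate → and ↔ using ¬ and ∨.
  ¬(∃n S(n,n)) ∨ ¬(∃n R(n))
Push ¬ through the quantifiers and connectives to reach negation normal form:
  (∀n ¬S(n,n)) ∨ (∀n ¬R(n))
Give each quantifier a distinct variable: n↦t.
  (∀n ¬S(n,n)) ∨ (∀t ¬R(t))
Finally move all quantifiers to the prefix:
  ∀n ∀t (¬S(n,n) ∨ ¬R(t))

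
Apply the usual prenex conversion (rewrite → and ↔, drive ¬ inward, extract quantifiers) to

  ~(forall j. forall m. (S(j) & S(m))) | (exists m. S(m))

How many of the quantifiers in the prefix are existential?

3

Push ¬ through the quantifiers and connectives to reach negation normal form:
  (exists j. exists m. (~S(j) | ~S(m))) | (exists m. S(m))
Standardize variables apart so no two quantifiers bind the same name: m↦z1.
  (exists j. exists m. (~S(j) | ~S(m))) | (exists z1. S(z1))
Pull the quantifiers to the front (each side's bound variable is not free in the other side):
  exists j. exists m. exists z1. (~S(j) | ~S(m) | S(z1))
The prefix is exists j exists m exists z1: 0 universal, 3 existential.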